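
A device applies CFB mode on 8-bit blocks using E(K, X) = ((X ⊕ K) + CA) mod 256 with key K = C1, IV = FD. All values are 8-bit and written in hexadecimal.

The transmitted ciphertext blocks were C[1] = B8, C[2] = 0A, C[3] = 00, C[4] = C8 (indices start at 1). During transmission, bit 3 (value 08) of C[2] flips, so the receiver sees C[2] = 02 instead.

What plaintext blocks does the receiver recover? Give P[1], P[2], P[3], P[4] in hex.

P[1] = BE, P[2] = 41, P[3] = 8D, P[4] = 43

CFB decryption: P_i = C_i ⊕ E(K, C_{i−1}), with C_{0} = IV.
Only C[2] changed, to 02. In CFB, a change in C_i flips the same bit in P_i and garbles P_{i+1}. Decrypting the received ciphertext:
P[1]: E(K, FD) = 06; B8 ⊕ 06 = BE.
P[2]: E(K, B8) = 43; 02 ⊕ 43 = 41.
P[3]: E(K, 02) = 8D; 00 ⊕ 8D = 8D.
P[4]: E(K, 00) = 8B; C8 ⊕ 8B = 43.
Blocks that differ from the original plaintext: P[2], P[3].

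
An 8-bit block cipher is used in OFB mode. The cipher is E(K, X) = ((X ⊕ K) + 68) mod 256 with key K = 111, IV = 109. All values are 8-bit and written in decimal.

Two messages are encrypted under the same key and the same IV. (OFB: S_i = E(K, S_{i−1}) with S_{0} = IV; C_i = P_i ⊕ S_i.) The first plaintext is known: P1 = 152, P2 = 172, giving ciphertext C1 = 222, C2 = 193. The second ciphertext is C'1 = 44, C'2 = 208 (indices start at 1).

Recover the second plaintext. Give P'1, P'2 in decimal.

In OFB with a reused IV, both messages share the same keystream S_i, so C_i ⊕ C'_i = P_i ⊕ P'_i and thus P'_i = P_i ⊕ C_i ⊕ C'_i.
P'1: 152 ⊕ 222 ⊕ 44 = 106.
P'2: 172 ⊕ 193 ⊕ 208 = 189.

P'1 = 106, P'2 = 189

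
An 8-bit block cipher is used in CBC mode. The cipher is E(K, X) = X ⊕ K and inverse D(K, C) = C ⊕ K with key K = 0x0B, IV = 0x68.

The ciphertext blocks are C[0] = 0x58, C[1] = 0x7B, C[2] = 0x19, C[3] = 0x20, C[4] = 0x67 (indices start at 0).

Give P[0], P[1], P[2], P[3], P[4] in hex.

CBC decryption: P_i = D(K, C_i) ⊕ C_{i−1}, with C_{−1} = IV.
P[0]: D(K, 0x58) = 0x53; 0x53 ⊕ 0x68 = 0x3B.
P[1]: D(K, 0x7B) = 0x70; 0x70 ⊕ 0x58 = 0x28.
P[2]: D(K, 0x19) = 0x12; 0x12 ⊕ 0x7B = 0x69.
P[3]: D(K, 0x20) = 0x2B; 0x2B ⊕ 0x19 = 0x32.
P[4]: D(K, 0x67) = 0x6C; 0x6C ⊕ 0x20 = 0x4C.

P[0] = 0x3B, P[1] = 0x28, P[2] = 0x69, P[3] = 0x32, P[4] = 0x4C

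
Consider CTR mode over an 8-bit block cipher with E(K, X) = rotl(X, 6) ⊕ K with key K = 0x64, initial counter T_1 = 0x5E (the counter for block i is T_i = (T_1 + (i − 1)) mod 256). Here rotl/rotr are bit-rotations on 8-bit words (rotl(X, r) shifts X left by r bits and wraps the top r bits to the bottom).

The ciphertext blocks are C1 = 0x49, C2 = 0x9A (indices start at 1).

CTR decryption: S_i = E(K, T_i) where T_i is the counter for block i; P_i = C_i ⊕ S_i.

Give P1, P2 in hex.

P1 = 0xBA, P2 = 0x29

P1: T = 0x5E, S = E(K, T) = 0xF3; 0x49 ⊕ 0xF3 = 0xBA.
P2: T = 0x5F, S = E(K, T) = 0xB3; 0x9A ⊕ 0xB3 = 0x29.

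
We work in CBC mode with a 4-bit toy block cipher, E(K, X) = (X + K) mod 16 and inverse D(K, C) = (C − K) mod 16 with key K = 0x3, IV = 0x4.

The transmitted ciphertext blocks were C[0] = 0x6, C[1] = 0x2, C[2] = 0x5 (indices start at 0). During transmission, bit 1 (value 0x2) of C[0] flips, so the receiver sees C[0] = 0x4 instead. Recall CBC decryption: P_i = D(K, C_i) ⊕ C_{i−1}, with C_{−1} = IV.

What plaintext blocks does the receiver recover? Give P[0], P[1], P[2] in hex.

P[0] = 0x5, P[1] = 0xB, P[2] = 0x0

Only C[0] changed, to 0x4. In CBC, a change in C_i garbles P_i and flips the same bit in P_{i+1}. Decrypting the received ciphertext:
P[0]: D(K, 0x4) = 0x1; 0x1 ⊕ 0x4 = 0x5.
P[1]: D(K, 0x2) = 0xF; 0xF ⊕ 0x4 = 0xB.
P[2]: D(K, 0x5) = 0x2; 0x2 ⊕ 0x2 = 0x0.
Blocks that differ from the original plaintext: P[0], P[1].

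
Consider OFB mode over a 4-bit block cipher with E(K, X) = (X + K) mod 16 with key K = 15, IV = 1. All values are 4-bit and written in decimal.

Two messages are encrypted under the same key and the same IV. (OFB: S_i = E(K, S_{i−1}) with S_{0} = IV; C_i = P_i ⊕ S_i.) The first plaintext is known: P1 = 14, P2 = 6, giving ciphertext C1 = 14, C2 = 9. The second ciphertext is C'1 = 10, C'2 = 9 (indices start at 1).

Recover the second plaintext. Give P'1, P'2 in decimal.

In OFB with a reused IV, both messages share the same keystream S_i, so C_i ⊕ C'_i = P_i ⊕ P'_i and thus P'_i = P_i ⊕ C_i ⊕ C'_i.
P'1: 14 ⊕ 14 ⊕ 10 = 10.
P'2: 6 ⊕ 9 ⊕ 9 = 6.

P'1 = 10, P'2 = 6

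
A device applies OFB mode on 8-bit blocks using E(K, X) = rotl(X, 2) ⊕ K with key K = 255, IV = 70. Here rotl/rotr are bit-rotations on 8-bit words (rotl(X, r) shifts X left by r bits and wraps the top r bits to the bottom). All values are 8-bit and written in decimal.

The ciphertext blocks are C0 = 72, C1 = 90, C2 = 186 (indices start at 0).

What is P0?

P0 = 174

OFB decryption: S_i = E(K, S_{i−1}) with S_{−1} = IV; P_i = C_i ⊕ S_i.
P0: S = E(K, 70) = 230; 72 ⊕ 230 = 174.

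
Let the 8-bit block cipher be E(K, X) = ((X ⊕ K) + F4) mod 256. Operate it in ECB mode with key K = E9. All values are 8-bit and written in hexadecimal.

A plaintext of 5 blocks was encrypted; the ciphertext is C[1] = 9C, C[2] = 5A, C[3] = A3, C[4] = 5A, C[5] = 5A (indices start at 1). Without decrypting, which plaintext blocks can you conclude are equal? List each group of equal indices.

ECB encrypts each block independently with the same key, so equal ciphertext blocks imply equal plaintext blocks.
C[2] = C[4] = C[5] = 5A, so P[2] = P[4] = P[5].

P[2] = P[4] = P[5]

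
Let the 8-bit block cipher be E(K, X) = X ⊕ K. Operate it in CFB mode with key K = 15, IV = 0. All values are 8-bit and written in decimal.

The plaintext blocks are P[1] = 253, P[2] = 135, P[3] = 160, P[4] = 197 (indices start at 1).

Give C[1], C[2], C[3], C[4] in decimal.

CFB encryption: C_i = P_i ⊕ E(K, C_{i−1}), with C_{0} = IV.
C[1]: E(K, 0) = 15; 253 ⊕ 15 = 242.
C[2]: E(K, 242) = 253; 135 ⊕ 253 = 122.
C[3]: E(K, 122) = 117; 160 ⊕ 117 = 213.
C[4]: E(K, 213) = 218; 197 ⊕ 218 = 31.

C[1] = 242, C[2] = 122, C[3] = 213, C[4] = 31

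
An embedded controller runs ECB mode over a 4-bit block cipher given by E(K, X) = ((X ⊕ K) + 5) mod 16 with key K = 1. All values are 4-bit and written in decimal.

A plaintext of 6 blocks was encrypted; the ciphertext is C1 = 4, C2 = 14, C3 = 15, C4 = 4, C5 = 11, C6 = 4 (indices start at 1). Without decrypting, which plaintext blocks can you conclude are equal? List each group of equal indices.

P1 = P4 = P6

ECB encrypts each block independently with the same key, so equal ciphertext blocks imply equal plaintext blocks.
C1 = C4 = C6 = 4, so P1 = P4 = P6.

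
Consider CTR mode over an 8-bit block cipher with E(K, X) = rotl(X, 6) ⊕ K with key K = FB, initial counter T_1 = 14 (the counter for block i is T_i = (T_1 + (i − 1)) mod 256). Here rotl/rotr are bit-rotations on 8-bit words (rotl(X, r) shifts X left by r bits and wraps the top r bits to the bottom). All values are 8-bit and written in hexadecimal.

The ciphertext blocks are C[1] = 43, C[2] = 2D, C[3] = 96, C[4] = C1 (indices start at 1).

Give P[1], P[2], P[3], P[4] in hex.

CTR decryption: S_i = E(K, T_i) where T_i is the counter for block i; P_i = C_i ⊕ S_i.
P[1]: T = 14, S = E(K, T) = FE; 43 ⊕ FE = BD.
P[2]: T = 15, S = E(K, T) = BE; 2D ⊕ BE = 93.
P[3]: T = 16, S = E(K, T) = 7E; 96 ⊕ 7E = E8.
P[4]: T = 17, S = E(K, T) = 3E; C1 ⊕ 3E = FF.

P[1] = BD, P[2] = 93, P[3] = E8, P[4] = FF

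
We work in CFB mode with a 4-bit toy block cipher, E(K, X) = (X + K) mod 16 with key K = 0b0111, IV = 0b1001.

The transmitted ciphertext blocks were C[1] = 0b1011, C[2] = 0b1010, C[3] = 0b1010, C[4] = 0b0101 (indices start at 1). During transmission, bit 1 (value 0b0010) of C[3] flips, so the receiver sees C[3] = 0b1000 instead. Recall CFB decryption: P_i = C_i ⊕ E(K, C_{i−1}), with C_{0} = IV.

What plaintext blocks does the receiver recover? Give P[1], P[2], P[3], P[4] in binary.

Only C[3] changed, to 0b1000. In CFB, a change in C_i flips the same bit in P_i and garbles P_{i+1}. Decrypting the received ciphertext:
P[1]: E(K, 0b1001) = 0b0000; 0b1011 ⊕ 0b0000 = 0b1011.
P[2]: E(K, 0b1011) = 0b0010; 0b1010 ⊕ 0b0010 = 0b1000.
P[3]: E(K, 0b1010) = 0b0001; 0b1000 ⊕ 0b0001 = 0b1001.
P[4]: E(K, 0b1000) = 0b1111; 0b0101 ⊕ 0b1111 = 0b1010.
Blocks that differ from the original plaintext: P[3], P[4].

P[1] = 0b1011, P[2] = 0b1000, P[3] = 0b1001, P[4] = 0b1010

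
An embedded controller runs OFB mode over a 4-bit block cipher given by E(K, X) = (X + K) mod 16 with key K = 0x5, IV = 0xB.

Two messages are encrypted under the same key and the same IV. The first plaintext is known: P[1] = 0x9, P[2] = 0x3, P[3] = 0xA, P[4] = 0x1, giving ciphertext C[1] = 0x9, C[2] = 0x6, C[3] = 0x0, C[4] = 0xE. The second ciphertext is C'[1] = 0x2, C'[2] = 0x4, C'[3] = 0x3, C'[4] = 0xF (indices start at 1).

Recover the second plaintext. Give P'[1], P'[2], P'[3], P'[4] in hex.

P'[1] = 0x2, P'[2] = 0x1, P'[3] = 0x9, P'[4] = 0x0

In OFB with a reused IV, both messages share the same keystream S_i, so C_i ⊕ C'_i = P_i ⊕ P'_i and thus P'_i = P_i ⊕ C_i ⊕ C'_i.
P'[1]: 0x9 ⊕ 0x9 ⊕ 0x2 = 0x2.
P'[2]: 0x3 ⊕ 0x6 ⊕ 0x4 = 0x1.
P'[3]: 0xA ⊕ 0x0 ⊕ 0x3 = 0x9.
P'[4]: 0x1 ⊕ 0xE ⊕ 0xF = 0x0.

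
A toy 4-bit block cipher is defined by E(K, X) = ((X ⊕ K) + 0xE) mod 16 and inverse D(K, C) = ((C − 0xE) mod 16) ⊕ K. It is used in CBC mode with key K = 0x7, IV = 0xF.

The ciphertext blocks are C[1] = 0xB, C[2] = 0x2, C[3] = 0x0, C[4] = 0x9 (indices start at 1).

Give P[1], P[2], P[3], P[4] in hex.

CBC decryption: P_i = D(K, C_i) ⊕ C_{i−1}, with C_{0} = IV.
P[1]: D(K, 0xB) = 0xA; 0xA ⊕ 0xF = 0x5.
P[2]: D(K, 0x2) = 0x3; 0x3 ⊕ 0xB = 0x8.
P[3]: D(K, 0x0) = 0x5; 0x5 ⊕ 0x2 = 0x7.
P[4]: D(K, 0x9) = 0xC; 0xC ⊕ 0x0 = 0xC.

P[1] = 0x5, P[2] = 0x8, P[3] = 0x7, P[4] = 0xC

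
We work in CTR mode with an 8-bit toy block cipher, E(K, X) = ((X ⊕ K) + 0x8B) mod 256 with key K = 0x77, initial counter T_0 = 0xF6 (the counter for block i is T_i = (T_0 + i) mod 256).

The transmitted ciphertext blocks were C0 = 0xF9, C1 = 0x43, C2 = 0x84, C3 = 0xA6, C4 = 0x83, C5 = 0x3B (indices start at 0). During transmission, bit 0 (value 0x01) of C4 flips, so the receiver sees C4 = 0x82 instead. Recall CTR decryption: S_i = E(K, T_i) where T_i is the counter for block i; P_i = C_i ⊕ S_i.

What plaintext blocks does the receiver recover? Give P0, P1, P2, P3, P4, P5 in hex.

P0 = 0xF5, P1 = 0x48, P2 = 0x9E, P3 = 0xBF, P4 = 0x9A, P5 = 0x2C

Only C4 changed, to 0x82. In CTR, a change in C_i flips the same bit in P_i only; the keystream is unaffected. Decrypting the received ciphertext:
P0: T = 0xF6, S = E(K, T) = 0x0C; 0xF9 ⊕ 0x0C = 0xF5.
P1: T = 0xF7, S = E(K, T) = 0x0B; 0x43 ⊕ 0x0B = 0x48.
P2: T = 0xF8, S = E(K, T) = 0x1A; 0x84 ⊕ 0x1A = 0x9E.
P3: T = 0xF9, S = E(K, T) = 0x19; 0xA6 ⊕ 0x19 = 0xBF.
P4: T = 0xFA, S = E(K, T) = 0x18; 0x82 ⊕ 0x18 = 0x9A.
P5: T = 0xFB, S = E(K, T) = 0x17; 0x3B ⊕ 0x17 = 0x2C.
Blocks that differ from the original plaintext: P4.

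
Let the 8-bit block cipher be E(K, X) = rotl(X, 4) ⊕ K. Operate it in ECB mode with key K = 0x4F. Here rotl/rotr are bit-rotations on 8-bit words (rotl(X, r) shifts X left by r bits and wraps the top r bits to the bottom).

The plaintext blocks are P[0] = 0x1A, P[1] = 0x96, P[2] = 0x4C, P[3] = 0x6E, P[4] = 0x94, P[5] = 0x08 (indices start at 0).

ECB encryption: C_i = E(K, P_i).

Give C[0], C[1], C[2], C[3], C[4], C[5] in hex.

C[0] = 0xEE, C[1] = 0x26, C[2] = 0x8B, C[3] = 0xA9, C[4] = 0x06, C[5] = 0xCF

C[0]: E(K, 0x1A) = 0xEE.
C[1]: E(K, 0x96) = 0x26.
C[2]: E(K, 0x4C) = 0x8B.
C[3]: E(K, 0x6E) = 0xA9.
C[4]: E(K, 0x94) = 0x06.
C[5]: E(K, 0x08) = 0xCF.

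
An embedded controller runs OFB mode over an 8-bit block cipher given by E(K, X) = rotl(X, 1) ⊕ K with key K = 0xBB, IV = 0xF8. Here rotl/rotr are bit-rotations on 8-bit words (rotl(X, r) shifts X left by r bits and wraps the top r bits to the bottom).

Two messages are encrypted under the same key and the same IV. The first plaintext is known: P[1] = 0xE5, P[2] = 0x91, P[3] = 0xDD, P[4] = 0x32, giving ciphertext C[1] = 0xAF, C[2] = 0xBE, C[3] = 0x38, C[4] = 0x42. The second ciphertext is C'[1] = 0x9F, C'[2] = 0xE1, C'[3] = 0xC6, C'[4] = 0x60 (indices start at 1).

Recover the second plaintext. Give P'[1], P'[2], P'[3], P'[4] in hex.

In OFB with a reused IV, both messages share the same keystream S_i, so C_i ⊕ C'_i = P_i ⊕ P'_i and thus P'_i = P_i ⊕ C_i ⊕ C'_i.
P'[1]: 0xE5 ⊕ 0xAF ⊕ 0x9F = 0xD5.
P'[2]: 0x91 ⊕ 0xBE ⊕ 0xE1 = 0xCE.
P'[3]: 0xDD ⊕ 0x38 ⊕ 0xC6 = 0x23.
P'[4]: 0x32 ⊕ 0x42 ⊕ 0x60 = 0x10.

P'[1] = 0xD5, P'[2] = 0xCE, P'[3] = 0x23, P'[4] = 0x10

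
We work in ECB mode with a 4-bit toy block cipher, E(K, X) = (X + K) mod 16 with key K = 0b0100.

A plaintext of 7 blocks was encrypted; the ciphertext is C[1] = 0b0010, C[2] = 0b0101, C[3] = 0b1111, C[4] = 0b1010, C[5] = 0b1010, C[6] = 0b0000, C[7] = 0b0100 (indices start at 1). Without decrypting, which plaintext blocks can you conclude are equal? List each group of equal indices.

ECB encrypts each block independently with the same key, so equal ciphertext blocks imply equal plaintext blocks.
C[4] = C[5] = 0b1010, so P[4] = P[5].

P[4] = P[5]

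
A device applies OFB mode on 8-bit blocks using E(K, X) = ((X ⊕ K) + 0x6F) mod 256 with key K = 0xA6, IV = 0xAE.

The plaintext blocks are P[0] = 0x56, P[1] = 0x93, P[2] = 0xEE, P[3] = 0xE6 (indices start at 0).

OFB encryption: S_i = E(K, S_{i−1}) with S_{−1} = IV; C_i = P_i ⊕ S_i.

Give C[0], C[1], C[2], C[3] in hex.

C[0]: S = E(K, 0xAE) = 0x77; 0x56 ⊕ 0x77 = 0x21.
C[1]: S = E(K, 0x77) = 0x40; 0x93 ⊕ 0x40 = 0xD3.
C[2]: S = E(K, 0x40) = 0x55; 0xEE ⊕ 0x55 = 0xBB.
C[3]: S = E(K, 0x55) = 0x62; 0xE6 ⊕ 0x62 = 0x84.

C[0] = 0x21, C[1] = 0xD3, C[2] = 0xBB, C[3] = 0x84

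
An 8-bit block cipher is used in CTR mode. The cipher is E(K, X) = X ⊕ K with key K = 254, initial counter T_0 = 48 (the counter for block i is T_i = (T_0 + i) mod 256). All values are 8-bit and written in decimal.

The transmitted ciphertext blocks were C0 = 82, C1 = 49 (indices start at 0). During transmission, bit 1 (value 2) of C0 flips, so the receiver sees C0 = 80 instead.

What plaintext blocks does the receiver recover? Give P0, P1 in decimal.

P0 = 158, P1 = 254

CTR decryption: S_i = E(K, T_i) where T_i is the counter for block i; P_i = C_i ⊕ S_i.
Only C0 changed, to 80. In CTR, a change in C_i flips the same bit in P_i only; the keystream is unaffected. Decrypting the received ciphertext:
P0: T = 48, S = E(K, T) = 206; 80 ⊕ 206 = 158.
P1: T = 49, S = E(K, T) = 207; 49 ⊕ 207 = 254.
Blocks that differ from the original plaintext: P0.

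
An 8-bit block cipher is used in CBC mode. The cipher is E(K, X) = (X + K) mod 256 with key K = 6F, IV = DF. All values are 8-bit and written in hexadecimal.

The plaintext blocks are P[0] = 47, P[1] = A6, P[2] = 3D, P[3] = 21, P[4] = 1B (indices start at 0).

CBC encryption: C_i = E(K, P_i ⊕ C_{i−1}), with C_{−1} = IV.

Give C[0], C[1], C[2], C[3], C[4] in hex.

C[0]: P[0] ⊕ DF = 98; E(K, 98) = 07.
C[1]: P[1] ⊕ 07 = A1; E(K, A1) = 10.
C[2]: P[2] ⊕ 10 = 2D; E(K, 2D) = 9C.
C[3]: P[3] ⊕ 9C = BD; E(K, BD) = 2C.
C[4]: P[4] ⊕ 2C = 37; E(K, 37) = A6.

C[0] = 07, C[1] = 10, C[2] = 9C, C[3] = 2C, C[4] = A6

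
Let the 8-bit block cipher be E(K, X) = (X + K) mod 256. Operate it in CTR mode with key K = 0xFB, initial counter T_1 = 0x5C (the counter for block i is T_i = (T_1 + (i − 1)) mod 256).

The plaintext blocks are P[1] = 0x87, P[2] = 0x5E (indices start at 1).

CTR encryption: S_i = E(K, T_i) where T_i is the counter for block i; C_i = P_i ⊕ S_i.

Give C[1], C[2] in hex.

C[1] = 0xD0, C[2] = 0x06

C[1]: T = 0x5C, S = E(K, T) = 0x57; 0x87 ⊕ 0x57 = 0xD0.
C[2]: T = 0x5D, S = E(K, T) = 0x58; 0x5E ⊕ 0x58 = 0x06.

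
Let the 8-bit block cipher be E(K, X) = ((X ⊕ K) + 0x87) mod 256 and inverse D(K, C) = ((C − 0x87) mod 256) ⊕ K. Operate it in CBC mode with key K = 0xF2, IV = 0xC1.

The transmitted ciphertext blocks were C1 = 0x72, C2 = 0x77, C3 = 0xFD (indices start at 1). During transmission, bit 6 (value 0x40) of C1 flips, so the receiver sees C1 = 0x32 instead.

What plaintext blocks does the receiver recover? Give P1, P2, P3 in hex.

CBC decryption: P_i = D(K, C_i) ⊕ C_{i−1}, with C_{0} = IV.
Only C1 changed, to 0x32. In CBC, a change in C_i garbles P_i and flips the same bit in P_{i+1}. Decrypting the received ciphertext:
P1: D(K, 0x32) = 0x59; 0x59 ⊕ 0xC1 = 0x98.
P2: D(K, 0x77) = 0x02; 0x02 ⊕ 0x32 = 0x30.
P3: D(K, 0xFD) = 0x84; 0x84 ⊕ 0x77 = 0xF3.
Blocks that differ from the original plaintext: P1, P2.

P1 = 0x98, P2 = 0x30, P3 = 0xF3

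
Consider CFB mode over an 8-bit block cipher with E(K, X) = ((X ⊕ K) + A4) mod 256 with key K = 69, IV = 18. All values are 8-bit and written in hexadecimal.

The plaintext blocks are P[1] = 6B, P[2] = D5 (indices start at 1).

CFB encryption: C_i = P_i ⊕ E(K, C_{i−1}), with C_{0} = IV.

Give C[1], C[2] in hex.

C[1] = 7E, C[2] = 6E

C[1]: E(K, 18) = 15; 6B ⊕ 15 = 7E.
C[2]: E(K, 7E) = BB; D5 ⊕ BB = 6E.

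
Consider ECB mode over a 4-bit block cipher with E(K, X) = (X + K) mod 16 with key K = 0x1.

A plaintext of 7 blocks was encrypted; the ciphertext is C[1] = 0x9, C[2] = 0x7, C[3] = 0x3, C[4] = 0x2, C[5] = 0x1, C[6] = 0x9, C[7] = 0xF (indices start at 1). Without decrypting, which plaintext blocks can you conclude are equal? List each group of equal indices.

ECB encrypts each block independently with the same key, so equal ciphertext blocks imply equal plaintext blocks.
C[1] = C[6] = 0x9, so P[1] = P[6].

P[1] = P[6]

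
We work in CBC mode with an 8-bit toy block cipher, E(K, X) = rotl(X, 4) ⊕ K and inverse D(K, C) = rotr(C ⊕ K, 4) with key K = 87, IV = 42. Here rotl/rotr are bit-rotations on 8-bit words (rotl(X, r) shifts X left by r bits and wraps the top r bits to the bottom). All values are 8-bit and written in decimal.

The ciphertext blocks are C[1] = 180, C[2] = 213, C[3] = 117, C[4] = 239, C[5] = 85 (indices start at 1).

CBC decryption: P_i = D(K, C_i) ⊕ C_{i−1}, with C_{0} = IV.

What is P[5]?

P[5]: D(K, 85) = 32; 32 ⊕ 239 = 207.

P[5] = 207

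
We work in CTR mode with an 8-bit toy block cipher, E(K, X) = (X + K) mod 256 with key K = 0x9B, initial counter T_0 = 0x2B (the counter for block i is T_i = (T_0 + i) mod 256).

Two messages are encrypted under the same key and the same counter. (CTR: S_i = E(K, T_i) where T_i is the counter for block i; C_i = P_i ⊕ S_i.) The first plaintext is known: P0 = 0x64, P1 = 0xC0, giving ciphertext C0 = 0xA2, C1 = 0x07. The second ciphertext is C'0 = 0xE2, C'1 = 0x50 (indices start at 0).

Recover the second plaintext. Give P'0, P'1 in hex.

In CTR with a reused counter, both messages share the same keystream S_i, so C_i ⊕ C'_i = P_i ⊕ P'_i and thus P'_i = P_i ⊕ C_i ⊕ C'_i.
P'0: 0x64 ⊕ 0xA2 ⊕ 0xE2 = 0x24.
P'1: 0xC0 ⊕ 0x07 ⊕ 0x50 = 0x97.

P'0 = 0x24, P'1 = 0x97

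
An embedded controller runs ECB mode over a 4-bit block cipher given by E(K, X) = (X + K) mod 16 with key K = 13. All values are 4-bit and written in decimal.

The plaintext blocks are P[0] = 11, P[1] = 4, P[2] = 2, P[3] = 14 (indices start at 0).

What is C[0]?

ECB encryption: C_i = E(K, P_i).
C[0]: E(K, 11) = 8.

C[0] = 8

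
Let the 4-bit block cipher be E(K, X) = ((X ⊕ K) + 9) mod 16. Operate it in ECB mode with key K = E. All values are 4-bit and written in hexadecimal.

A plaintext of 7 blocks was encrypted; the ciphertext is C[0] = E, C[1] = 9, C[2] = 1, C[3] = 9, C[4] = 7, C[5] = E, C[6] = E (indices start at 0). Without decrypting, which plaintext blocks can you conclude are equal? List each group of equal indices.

P[0] = P[5] = P[6]; P[1] = P[3]

ECB encrypts each block independently with the same key, so equal ciphertext blocks imply equal plaintext blocks.
C[0] = C[5] = C[6] = E, so P[0] = P[5] = P[6].
C[1] = C[3] = 9, so P[1] = P[3].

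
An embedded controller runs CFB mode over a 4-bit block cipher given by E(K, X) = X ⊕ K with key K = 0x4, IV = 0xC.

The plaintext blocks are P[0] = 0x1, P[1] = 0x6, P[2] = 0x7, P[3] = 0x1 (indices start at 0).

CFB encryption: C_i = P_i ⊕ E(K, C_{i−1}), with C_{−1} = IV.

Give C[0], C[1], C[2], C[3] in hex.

C[0]: E(K, 0xC) = 0x8; 0x1 ⊕ 0x8 = 0x9.
C[1]: E(K, 0x9) = 0xD; 0x6 ⊕ 0xD = 0xB.
C[2]: E(K, 0xB) = 0xF; 0x7 ⊕ 0xF = 0x8.
C[3]: E(K, 0x8) = 0xC; 0x1 ⊕ 0xC = 0xD.

C[0] = 0x9, C[1] = 0xB, C[2] = 0x8, C[3] = 0xD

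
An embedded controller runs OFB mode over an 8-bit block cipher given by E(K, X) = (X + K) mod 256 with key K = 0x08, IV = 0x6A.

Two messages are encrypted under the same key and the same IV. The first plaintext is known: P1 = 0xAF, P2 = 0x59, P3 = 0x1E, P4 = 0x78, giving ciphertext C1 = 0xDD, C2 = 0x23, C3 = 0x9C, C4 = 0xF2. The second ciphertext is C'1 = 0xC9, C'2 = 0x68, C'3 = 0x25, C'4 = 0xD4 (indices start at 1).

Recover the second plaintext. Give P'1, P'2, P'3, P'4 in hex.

P'1 = 0xBB, P'2 = 0x12, P'3 = 0xA7, P'4 = 0x5E

In OFB with a reused IV, both messages share the same keystream S_i, so C_i ⊕ C'_i = P_i ⊕ P'_i and thus P'_i = P_i ⊕ C_i ⊕ C'_i.
P'1: 0xAF ⊕ 0xDD ⊕ 0xC9 = 0xBB.
P'2: 0x59 ⊕ 0x23 ⊕ 0x68 = 0x12.
P'3: 0x1E ⊕ 0x9C ⊕ 0x25 = 0xA7.
P'4: 0x78 ⊕ 0xF2 ⊕ 0xD4 = 0x5E.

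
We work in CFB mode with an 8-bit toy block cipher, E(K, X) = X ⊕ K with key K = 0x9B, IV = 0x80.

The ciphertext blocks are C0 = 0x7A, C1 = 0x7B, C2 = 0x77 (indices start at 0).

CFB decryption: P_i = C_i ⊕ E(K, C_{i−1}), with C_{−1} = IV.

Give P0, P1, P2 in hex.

P0 = 0x61, P1 = 0x9A, P2 = 0x97

P0: E(K, 0x80) = 0x1B; 0x7A ⊕ 0x1B = 0x61.
P1: E(K, 0x7A) = 0xE1; 0x7B ⊕ 0xE1 = 0x9A.
P2: E(K, 0x7B) = 0xE0; 0x77 ⊕ 0xE0 = 0x97.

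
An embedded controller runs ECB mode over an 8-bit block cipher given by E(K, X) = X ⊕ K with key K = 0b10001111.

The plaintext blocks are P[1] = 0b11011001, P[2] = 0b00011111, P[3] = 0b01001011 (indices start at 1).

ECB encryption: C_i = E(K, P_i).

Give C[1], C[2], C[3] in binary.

C[1]: E(K, 0b11011001) = 0b01010110.
C[2]: E(K, 0b00011111) = 0b10010000.
C[3]: E(K, 0b01001011) = 0b11000100.

C[1] = 0b01010110, C[2] = 0b10010000, C[3] = 0b11000100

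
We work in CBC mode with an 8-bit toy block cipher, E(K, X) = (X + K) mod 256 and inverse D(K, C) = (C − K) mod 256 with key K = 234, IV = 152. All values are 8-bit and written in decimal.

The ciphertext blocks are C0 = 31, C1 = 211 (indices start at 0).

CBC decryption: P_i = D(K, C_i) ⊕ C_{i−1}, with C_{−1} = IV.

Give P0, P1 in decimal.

P0: D(K, 31) = 53; 53 ⊕ 152 = 173.
P1: D(K, 211) = 233; 233 ⊕ 31 = 246.

P0 = 173, P1 = 246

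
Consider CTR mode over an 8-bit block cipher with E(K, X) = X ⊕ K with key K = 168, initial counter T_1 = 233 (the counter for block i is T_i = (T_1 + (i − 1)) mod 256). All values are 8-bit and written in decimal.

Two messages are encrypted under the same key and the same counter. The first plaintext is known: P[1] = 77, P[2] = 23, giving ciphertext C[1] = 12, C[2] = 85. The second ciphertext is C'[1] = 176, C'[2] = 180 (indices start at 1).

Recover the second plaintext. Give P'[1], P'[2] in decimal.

In CTR with a reused counter, both messages share the same keystream S_i, so C_i ⊕ C'_i = P_i ⊕ P'_i and thus P'_i = P_i ⊕ C_i ⊕ C'_i.
P'[1]: 77 ⊕ 12 ⊕ 176 = 241.
P'[2]: 23 ⊕ 85 ⊕ 180 = 246.

P'[1] = 241, P'[2] = 246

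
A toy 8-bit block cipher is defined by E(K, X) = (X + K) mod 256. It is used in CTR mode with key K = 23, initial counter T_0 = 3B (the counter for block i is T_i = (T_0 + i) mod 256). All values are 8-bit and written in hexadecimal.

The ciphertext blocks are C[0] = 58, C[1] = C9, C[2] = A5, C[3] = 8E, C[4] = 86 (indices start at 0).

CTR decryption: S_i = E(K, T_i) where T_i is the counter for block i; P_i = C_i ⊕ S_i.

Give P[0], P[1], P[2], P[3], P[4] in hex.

P[0]: T = 3B, S = E(K, T) = 5E; 58 ⊕ 5E = 06.
P[1]: T = 3C, S = E(K, T) = 5F; C9 ⊕ 5F = 96.
P[2]: T = 3D, S = E(K, T) = 60; A5 ⊕ 60 = C5.
P[3]: T = 3E, S = E(K, T) = 61; 8E ⊕ 61 = EF.
P[4]: T = 3F, S = E(K, T) = 62; 86 ⊕ 62 = E4.

P[0] = 06, P[1] = 96, P[2] = C5, P[3] = EF, P[4] = E4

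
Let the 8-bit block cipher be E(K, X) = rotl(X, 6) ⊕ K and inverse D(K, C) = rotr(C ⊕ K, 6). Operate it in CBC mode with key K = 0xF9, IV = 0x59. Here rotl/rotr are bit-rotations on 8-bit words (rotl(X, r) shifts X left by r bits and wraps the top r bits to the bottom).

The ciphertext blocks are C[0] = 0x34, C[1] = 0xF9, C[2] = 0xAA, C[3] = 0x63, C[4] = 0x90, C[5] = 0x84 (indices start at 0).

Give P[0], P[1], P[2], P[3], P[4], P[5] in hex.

CBC decryption: P_i = D(K, C_i) ⊕ C_{i−1}, with C_{−1} = IV.
P[0]: D(K, 0x34) = 0x37; 0x37 ⊕ 0x59 = 0x6E.
P[1]: D(K, 0xF9) = 0x00; 0x00 ⊕ 0x34 = 0x34.
P[2]: D(K, 0xAA) = 0x4D; 0x4D ⊕ 0xF9 = 0xB4.
P[3]: D(K, 0x63) = 0x6A; 0x6A ⊕ 0xAA = 0xC0.
P[4]: D(K, 0x90) = 0xA5; 0xA5 ⊕ 0x63 = 0xC6.
P[5]: D(K, 0x84) = 0xF5; 0xF5 ⊕ 0x90 = 0x65.

P[0] = 0x6E, P[1] = 0x34, P[2] = 0xB4, P[3] = 0xC0, P[4] = 0xC6, P[5] = 0x65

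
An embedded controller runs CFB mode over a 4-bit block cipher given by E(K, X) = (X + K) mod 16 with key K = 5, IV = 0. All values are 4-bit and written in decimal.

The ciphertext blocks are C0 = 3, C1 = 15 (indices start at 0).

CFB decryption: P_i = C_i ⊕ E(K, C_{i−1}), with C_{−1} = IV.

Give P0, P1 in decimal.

P0: E(K, 0) = 5; 3 ⊕ 5 = 6.
P1: E(K, 3) = 8; 15 ⊕ 8 = 7.

P0 = 6, P1 = 7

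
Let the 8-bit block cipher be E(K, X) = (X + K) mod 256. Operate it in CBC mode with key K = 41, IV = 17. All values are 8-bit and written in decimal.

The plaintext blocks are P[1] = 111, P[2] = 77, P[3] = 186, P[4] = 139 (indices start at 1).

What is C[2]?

C[2] = 19

CBC encryption: C_i = E(K, P_i ⊕ C_{i−1}), with C_{0} = IV.
C[1]: P[1] ⊕ 17 = 126; E(K, 126) = 167.
C[2]: P[2] ⊕ 167 = 234; E(K, 234) = 19.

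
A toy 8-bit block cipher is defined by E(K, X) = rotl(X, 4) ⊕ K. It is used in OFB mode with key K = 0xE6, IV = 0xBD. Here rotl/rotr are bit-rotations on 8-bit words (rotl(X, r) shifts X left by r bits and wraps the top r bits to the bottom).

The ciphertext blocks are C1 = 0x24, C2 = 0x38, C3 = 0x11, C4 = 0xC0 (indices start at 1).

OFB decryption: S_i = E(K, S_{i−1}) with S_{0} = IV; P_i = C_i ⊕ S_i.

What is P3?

P1: S = E(K, 0xBD) = 0x3D; 0x24 ⊕ 0x3D = 0x19.
P2: S = E(K, 0x3D) = 0x35; 0x38 ⊕ 0x35 = 0x0D.
P3: S = E(K, 0x35) = 0xB5; 0x11 ⊕ 0xB5 = 0xA4.

P3 = 0xA4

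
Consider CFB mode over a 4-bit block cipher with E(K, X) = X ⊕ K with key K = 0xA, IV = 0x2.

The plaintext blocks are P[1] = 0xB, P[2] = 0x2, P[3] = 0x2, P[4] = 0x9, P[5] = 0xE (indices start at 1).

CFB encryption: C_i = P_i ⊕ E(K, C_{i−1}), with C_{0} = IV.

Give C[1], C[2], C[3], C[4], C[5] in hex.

C[1] = 0x3, C[2] = 0xB, C[3] = 0x3, C[4] = 0x0, C[5] = 0x4

C[1]: E(K, 0x2) = 0x8; 0xB ⊕ 0x8 = 0x3.
C[2]: E(K, 0x3) = 0x9; 0x2 ⊕ 0x9 = 0xB.
C[3]: E(K, 0xB) = 0x1; 0x2 ⊕ 0x1 = 0x3.
C[4]: E(K, 0x3) = 0x9; 0x9 ⊕ 0x9 = 0x0.
C[5]: E(K, 0x0) = 0xA; 0xE ⊕ 0xA = 0x4.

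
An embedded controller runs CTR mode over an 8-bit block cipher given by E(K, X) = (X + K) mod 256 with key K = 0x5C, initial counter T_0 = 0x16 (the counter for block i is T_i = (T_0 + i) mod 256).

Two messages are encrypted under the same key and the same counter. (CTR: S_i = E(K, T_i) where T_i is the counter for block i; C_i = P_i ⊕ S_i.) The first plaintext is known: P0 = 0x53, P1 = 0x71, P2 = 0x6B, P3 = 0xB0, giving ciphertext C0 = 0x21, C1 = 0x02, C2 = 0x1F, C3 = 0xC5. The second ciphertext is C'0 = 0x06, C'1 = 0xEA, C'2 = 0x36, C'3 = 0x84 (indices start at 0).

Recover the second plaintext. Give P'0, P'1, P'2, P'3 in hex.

P'0 = 0x74, P'1 = 0x99, P'2 = 0x42, P'3 = 0xF1

In CTR with a reused counter, both messages share the same keystream S_i, so C_i ⊕ C'_i = P_i ⊕ P'_i and thus P'_i = P_i ⊕ C_i ⊕ C'_i.
P'0: 0x53 ⊕ 0x21 ⊕ 0x06 = 0x74.
P'1: 0x71 ⊕ 0x02 ⊕ 0xEA = 0x99.
P'2: 0x6B ⊕ 0x1F ⊕ 0x36 = 0x42.
P'3: 0xB0 ⊕ 0xC5 ⊕ 0x84 = 0xF1.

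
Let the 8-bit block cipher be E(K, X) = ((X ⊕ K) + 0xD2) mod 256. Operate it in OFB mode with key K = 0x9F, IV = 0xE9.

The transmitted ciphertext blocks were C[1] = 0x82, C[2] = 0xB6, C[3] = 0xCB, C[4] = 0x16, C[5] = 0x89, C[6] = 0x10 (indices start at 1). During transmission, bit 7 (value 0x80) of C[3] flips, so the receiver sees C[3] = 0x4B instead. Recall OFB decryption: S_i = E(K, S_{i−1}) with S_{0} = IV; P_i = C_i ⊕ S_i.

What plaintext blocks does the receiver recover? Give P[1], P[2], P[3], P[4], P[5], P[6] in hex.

Only C[3] changed, to 0x4B. In OFB, a change in C_i flips the same bit in P_i only; the keystream is unaffected. Decrypting the received ciphertext:
P[1]: S = E(K, 0xE9) = 0x48; 0x82 ⊕ 0x48 = 0xCA.
P[2]: S = E(K, 0x48) = 0xA9; 0xB6 ⊕ 0xA9 = 0x1F.
P[3]: S = E(K, 0xA9) = 0x08; 0x4B ⊕ 0x08 = 0x43.
P[4]: S = E(K, 0x08) = 0x69; 0x16 ⊕ 0x69 = 0x7F.
P[5]: S = E(K, 0x69) = 0xC8; 0x89 ⊕ 0xC8 = 0x41.
P[6]: S = E(K, 0xC8) = 0x29; 0x10 ⊕ 0x29 = 0x39.
Blocks that differ from the original plaintext: P[3].

P[1] = 0xCA, P[2] = 0x1F, P[3] = 0x43, P[4] = 0x7F, P[5] = 0x41, P[6] = 0x39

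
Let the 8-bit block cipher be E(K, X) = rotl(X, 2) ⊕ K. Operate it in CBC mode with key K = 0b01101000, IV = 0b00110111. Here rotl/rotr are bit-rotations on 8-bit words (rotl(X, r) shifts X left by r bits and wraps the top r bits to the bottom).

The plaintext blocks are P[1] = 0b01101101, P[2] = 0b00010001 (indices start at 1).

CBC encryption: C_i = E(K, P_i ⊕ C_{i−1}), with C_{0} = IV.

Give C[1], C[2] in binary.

C[1]: P[1] ⊕ 0b00110111 = 0b01011010; E(K, 0b01011010) = 0b00000001.
C[2]: P[2] ⊕ 0b00000001 = 0b00010000; E(K, 0b00010000) = 0b00101000.

C[1] = 0b00000001, C[2] = 0b00101000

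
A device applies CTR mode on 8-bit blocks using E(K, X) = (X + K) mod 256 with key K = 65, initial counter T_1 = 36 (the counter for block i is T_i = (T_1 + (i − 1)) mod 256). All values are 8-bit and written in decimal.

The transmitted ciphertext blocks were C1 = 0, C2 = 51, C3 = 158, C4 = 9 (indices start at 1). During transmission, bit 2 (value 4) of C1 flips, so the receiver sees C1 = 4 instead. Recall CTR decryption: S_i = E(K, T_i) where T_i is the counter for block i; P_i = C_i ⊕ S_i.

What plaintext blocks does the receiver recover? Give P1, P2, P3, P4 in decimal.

P1 = 97, P2 = 85, P3 = 249, P4 = 97

Only C1 changed, to 4. In CTR, a change in C_i flips the same bit in P_i only; the keystream is unaffected. Decrypting the received ciphertext:
P1: T = 36, S = E(K, T) = 101; 4 ⊕ 101 = 97.
P2: T = 37, S = E(K, T) = 102; 51 ⊕ 102 = 85.
P3: T = 38, S = E(K, T) = 103; 158 ⊕ 103 = 249.
P4: T = 39, S = E(K, T) = 104; 9 ⊕ 104 = 97.
Blocks that differ from the original plaintext: P1.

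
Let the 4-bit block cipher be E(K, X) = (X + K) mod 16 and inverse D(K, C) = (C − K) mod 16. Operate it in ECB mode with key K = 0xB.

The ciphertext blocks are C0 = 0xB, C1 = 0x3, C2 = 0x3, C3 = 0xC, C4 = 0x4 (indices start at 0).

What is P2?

ECB decryption: P_i = D(K, C_i).
P2: D(K, 0x3) = 0x8.

P2 = 0x8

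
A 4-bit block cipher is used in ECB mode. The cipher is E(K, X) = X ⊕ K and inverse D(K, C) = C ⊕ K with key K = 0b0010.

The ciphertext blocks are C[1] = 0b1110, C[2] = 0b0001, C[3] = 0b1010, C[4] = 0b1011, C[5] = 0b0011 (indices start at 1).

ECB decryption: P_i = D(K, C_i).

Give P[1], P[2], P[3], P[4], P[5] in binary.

P[1]: D(K, 0b1110) = 0b1100.
P[2]: D(K, 0b0001) = 0b0011.
P[3]: D(K, 0b1010) = 0b1000.
P[4]: D(K, 0b1011) = 0b1001.
P[5]: D(K, 0b0011) = 0b0001.

P[1] = 0b1100, P[2] = 0b0011, P[3] = 0b1000, P[4] = 0b1001, P[5] = 0b0001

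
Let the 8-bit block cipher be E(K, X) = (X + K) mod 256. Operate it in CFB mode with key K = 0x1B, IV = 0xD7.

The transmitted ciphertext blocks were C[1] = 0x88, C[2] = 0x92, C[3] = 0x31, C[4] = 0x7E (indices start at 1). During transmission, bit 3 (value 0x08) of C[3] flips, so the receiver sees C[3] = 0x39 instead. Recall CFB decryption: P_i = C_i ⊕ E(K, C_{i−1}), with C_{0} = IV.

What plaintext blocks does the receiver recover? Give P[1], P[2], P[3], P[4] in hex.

P[1] = 0x7A, P[2] = 0x31, P[3] = 0x94, P[4] = 0x2A

Only C[3] changed, to 0x39. In CFB, a change in C_i flips the same bit in P_i and garbles P_{i+1}. Decrypting the received ciphertext:
P[1]: E(K, 0xD7) = 0xF2; 0x88 ⊕ 0xF2 = 0x7A.
P[2]: E(K, 0x88) = 0xA3; 0x92 ⊕ 0xA3 = 0x31.
P[3]: E(K, 0x92) = 0xAD; 0x39 ⊕ 0xAD = 0x94.
P[4]: E(K, 0x39) = 0x54; 0x7E ⊕ 0x54 = 0x2A.
Blocks that differ from the original plaintext: P[3], P[4].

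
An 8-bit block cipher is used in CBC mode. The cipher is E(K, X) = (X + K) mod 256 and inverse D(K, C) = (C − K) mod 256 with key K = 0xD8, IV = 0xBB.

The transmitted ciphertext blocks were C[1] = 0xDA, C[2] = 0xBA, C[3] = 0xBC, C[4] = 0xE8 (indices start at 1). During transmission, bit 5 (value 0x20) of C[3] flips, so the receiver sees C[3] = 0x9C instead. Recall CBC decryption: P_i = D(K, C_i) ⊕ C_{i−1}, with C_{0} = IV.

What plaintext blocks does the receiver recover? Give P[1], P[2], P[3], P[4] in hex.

P[1] = 0xB9, P[2] = 0x38, P[3] = 0x7E, P[4] = 0x8C

Only C[3] changed, to 0x9C. In CBC, a change in C_i garbles P_i and flips the same bit in P_{i+1}. Decrypting the received ciphertext:
P[1]: D(K, 0xDA) = 0x02; 0x02 ⊕ 0xBB = 0xB9.
P[2]: D(K, 0xBA) = 0xE2; 0xE2 ⊕ 0xDA = 0x38.
P[3]: D(K, 0x9C) = 0xC4; 0xC4 ⊕ 0xBA = 0x7E.
P[4]: D(K, 0xE8) = 0x10; 0x10 ⊕ 0x9C = 0x8C.
Blocks that differ from the original plaintext: P[3], P[4].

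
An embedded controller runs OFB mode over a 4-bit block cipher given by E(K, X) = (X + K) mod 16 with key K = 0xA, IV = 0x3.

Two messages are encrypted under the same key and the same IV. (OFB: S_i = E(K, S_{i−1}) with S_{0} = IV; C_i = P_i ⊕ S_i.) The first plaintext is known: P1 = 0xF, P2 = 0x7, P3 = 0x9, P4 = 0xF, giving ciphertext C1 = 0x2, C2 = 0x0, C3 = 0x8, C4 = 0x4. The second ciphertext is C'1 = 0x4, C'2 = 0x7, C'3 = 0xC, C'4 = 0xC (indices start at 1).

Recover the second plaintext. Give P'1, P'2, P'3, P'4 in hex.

In OFB with a reused IV, both messages share the same keystream S_i, so C_i ⊕ C'_i = P_i ⊕ P'_i and thus P'_i = P_i ⊕ C_i ⊕ C'_i.
P'1: 0xF ⊕ 0x2 ⊕ 0x4 = 0x9.
P'2: 0x7 ⊕ 0x0 ⊕ 0x7 = 0x0.
P'3: 0x9 ⊕ 0x8 ⊕ 0xC = 0xD.
P'4: 0xF ⊕ 0x4 ⊕ 0xC = 0x7.

P'1 = 0x9, P'2 = 0x0, P'3 = 0xD, P'4 = 0x7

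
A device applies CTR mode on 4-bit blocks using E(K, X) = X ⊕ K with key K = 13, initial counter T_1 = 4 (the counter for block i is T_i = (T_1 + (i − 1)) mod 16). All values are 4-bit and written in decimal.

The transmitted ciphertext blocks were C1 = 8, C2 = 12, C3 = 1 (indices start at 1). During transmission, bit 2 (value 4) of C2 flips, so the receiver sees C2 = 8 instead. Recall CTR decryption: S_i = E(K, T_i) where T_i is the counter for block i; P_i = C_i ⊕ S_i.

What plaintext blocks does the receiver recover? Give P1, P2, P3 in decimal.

P1 = 1, P2 = 0, P3 = 10

Only C2 changed, to 8. In CTR, a change in C_i flips the same bit in P_i only; the keystream is unaffected. Decrypting the received ciphertext:
P1: T = 4, S = E(K, T) = 9; 8 ⊕ 9 = 1.
P2: T = 5, S = E(K, T) = 8; 8 ⊕ 8 = 0.
P3: T = 6, S = E(K, T) = 11; 1 ⊕ 11 = 10.
Blocks that differ from the original plaintext: P2.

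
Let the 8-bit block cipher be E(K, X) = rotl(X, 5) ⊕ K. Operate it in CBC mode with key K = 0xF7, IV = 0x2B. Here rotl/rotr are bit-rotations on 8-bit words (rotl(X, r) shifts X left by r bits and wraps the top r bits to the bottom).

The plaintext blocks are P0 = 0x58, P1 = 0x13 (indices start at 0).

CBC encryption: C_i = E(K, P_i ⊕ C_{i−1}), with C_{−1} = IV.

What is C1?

C1 = 0xA6

C0: P0 ⊕ 0x2B = 0x73; E(K, 0x73) = 0x99.
C1: P1 ⊕ 0x99 = 0x8A; E(K, 0x8A) = 0xA6.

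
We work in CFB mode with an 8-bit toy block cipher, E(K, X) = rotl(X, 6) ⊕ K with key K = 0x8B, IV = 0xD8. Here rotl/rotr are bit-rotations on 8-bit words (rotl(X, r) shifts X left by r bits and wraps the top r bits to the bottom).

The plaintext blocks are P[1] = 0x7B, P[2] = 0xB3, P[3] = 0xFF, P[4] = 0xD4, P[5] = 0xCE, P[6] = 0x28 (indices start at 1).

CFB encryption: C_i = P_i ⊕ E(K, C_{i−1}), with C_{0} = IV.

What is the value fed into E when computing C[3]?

C[1]: E(K, 0xD8) = 0xBD; 0x7B ⊕ 0xBD = 0xC6.
C[2]: E(K, 0xC6) = 0x3A; 0xB3 ⊕ 0x3A = 0x89.
C[3]: E(K, 0x89) = 0xE9; 0xFF ⊕ 0xE9 = 0x16.
So the input to E for block [3] is 0x89.

0x89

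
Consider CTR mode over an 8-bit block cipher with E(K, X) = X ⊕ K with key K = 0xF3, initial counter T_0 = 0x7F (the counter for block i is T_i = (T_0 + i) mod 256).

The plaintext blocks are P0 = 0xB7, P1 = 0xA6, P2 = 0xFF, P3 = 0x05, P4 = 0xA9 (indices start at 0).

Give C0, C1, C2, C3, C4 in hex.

CTR encryption: S_i = E(K, T_i) where T_i is the counter for block i; C_i = P_i ⊕ S_i.
C0: T = 0x7F, S = E(K, T) = 0x8C; 0xB7 ⊕ 0x8C = 0x3B.
C1: T = 0x80, S = E(K, T) = 0x73; 0xA6 ⊕ 0x73 = 0xD5.
C2: T = 0x81, S = E(K, T) = 0x72; 0xFF ⊕ 0x72 = 0x8D.
C3: T = 0x82, S = E(K, T) = 0x71; 0x05 ⊕ 0x71 = 0x74.
C4: T = 0x83, S = E(K, T) = 0x70; 0xA9 ⊕ 0x70 = 0xD9.

C0 = 0x3B, C1 = 0xD5, C2 = 0x8D, C3 = 0x74, C4 = 0xD9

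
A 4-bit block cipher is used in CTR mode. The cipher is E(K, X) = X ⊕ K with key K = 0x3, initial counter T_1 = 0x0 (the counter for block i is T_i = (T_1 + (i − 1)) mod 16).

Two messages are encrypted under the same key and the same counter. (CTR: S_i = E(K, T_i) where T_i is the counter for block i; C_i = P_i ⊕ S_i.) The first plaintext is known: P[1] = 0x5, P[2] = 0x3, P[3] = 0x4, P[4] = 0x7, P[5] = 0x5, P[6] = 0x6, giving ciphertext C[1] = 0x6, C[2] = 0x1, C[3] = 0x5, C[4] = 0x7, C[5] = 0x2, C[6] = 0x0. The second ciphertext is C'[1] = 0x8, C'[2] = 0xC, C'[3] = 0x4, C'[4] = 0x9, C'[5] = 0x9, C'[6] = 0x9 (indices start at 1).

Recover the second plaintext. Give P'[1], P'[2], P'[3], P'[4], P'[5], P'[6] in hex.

P'[1] = 0xB, P'[2] = 0xE, P'[3] = 0x5, P'[4] = 0x9, P'[5] = 0xE, P'[6] = 0xF

In CTR with a reused counter, both messages share the same keystream S_i, so C_i ⊕ C'_i = P_i ⊕ P'_i and thus P'_i = P_i ⊕ C_i ⊕ C'_i.
P'[1]: 0x5 ⊕ 0x6 ⊕ 0x8 = 0xB.
P'[2]: 0x3 ⊕ 0x1 ⊕ 0xC = 0xE.
P'[3]: 0x4 ⊕ 0x5 ⊕ 0x4 = 0x5.
P'[4]: 0x7 ⊕ 0x7 ⊕ 0x9 = 0x9.
P'[5]: 0x5 ⊕ 0x2 ⊕ 0x9 = 0xE.
P'[6]: 0x6 ⊕ 0x0 ⊕ 0x9 = 0xF.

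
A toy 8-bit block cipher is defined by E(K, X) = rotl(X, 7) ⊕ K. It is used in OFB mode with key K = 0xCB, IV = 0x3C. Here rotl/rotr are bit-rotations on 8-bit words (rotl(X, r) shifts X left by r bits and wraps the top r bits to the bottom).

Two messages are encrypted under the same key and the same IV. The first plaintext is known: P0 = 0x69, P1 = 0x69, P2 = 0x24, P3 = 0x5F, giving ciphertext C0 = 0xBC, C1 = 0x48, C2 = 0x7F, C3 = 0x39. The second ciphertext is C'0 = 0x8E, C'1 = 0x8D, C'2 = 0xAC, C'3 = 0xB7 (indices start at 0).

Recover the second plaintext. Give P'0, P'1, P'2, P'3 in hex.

In OFB with a reused IV, both messages share the same keystream S_i, so C_i ⊕ C'_i = P_i ⊕ P'_i and thus P'_i = P_i ⊕ C_i ⊕ C'_i.
P'0: 0x69 ⊕ 0xBC ⊕ 0x8E = 0x5B.
P'1: 0x69 ⊕ 0x48 ⊕ 0x8D = 0xAC.
P'2: 0x24 ⊕ 0x7F ⊕ 0xAC = 0xF7.
P'3: 0x5F ⊕ 0x39 ⊕ 0xB7 = 0xD1.

P'0 = 0x5B, P'1 = 0xAC, P'2 = 0xF7, P'3 = 0xD1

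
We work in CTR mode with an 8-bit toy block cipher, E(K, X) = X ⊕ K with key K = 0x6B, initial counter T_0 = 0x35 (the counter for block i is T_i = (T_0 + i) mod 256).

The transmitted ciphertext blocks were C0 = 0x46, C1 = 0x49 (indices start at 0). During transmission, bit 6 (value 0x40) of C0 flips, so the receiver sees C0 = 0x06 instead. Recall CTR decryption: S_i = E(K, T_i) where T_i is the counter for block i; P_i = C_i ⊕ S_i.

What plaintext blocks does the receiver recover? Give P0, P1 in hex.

P0 = 0x58, P1 = 0x14

Only C0 changed, to 0x06. In CTR, a change in C_i flips the same bit in P_i only; the keystream is unaffected. Decrypting the received ciphertext:
P0: T = 0x35, S = E(K, T) = 0x5E; 0x06 ⊕ 0x5E = 0x58.
P1: T = 0x36, S = E(K, T) = 0x5D; 0x49 ⊕ 0x5D = 0x14.
Blocks that differ from the original plaintext: P0.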